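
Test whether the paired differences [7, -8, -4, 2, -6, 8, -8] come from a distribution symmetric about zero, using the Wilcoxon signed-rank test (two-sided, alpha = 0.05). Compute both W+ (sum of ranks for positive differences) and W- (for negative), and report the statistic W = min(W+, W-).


Step 1: Drop any zero differences (none here) and take |d_i|.
|d| = [7, 8, 4, 2, 6, 8, 8]
Step 2: Midrank |d_i| (ties get averaged ranks).
ranks: |7|->4, |8|->6, |4|->2, |2|->1, |6|->3, |8|->6, |8|->6
Step 3: Attach original signs; sum ranks with positive sign and with negative sign.
W+ = 4 + 1 + 6 = 11
W- = 6 + 2 + 3 + 6 = 17
(Check: W+ + W- = 28 should equal n(n+1)/2 = 28.)
Step 4: Test statistic W = min(W+, W-) = 11.
Step 5: Ties in |d|, so use the tie-corrected normal approximation.
        E[W] = n(n+1)/4 = 7*8/4 = 14.
        Tie groups: |d|=8 (t=3); sum(t^3 - t) = 24.
        Var[W] = n(n+1)(2n+1)/24 - sum(t^3-t)/48 = 840/24 - 24/48 = 34.5.
        z = (W - E[W]) / sqrt(Var[W]) = (11 - 14) / 5.8737 = -0.5108.
        Two-sided p = 2*Phi(z) = 0.609523.
Step 6: alpha = 0.05. fail to reject H0.

W+ = 11, W- = 17, W = min = 11, p = 0.609523, fail to reject H0.


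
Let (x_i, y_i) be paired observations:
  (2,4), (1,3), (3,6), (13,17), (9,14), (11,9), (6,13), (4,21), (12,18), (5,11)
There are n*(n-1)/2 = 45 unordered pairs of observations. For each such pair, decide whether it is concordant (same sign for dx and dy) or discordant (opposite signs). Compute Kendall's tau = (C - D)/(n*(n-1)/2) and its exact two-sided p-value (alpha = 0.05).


Step 1: Enumerate the 45 unordered pairs (i,j) with i<j and classify each by sign(x_j-x_i) * sign(y_j-y_i).
  (1,2):dx=-1,dy=-1->C; (1,3):dx=+1,dy=+2->C; (1,4):dx=+11,dy=+13->C; (1,5):dx=+7,dy=+10->C
  (1,6):dx=+9,dy=+5->C; (1,7):dx=+4,dy=+9->C; (1,8):dx=+2,dy=+17->C; (1,9):dx=+10,dy=+14->C
  (1,10):dx=+3,dy=+7->C; (2,3):dx=+2,dy=+3->C; (2,4):dx=+12,dy=+14->C; (2,5):dx=+8,dy=+11->C
  (2,6):dx=+10,dy=+6->C; (2,7):dx=+5,dy=+10->C; (2,8):dx=+3,dy=+18->C; (2,9):dx=+11,dy=+15->C
  (2,10):dx=+4,dy=+8->C; (3,4):dx=+10,dy=+11->C; (3,5):dx=+6,dy=+8->C; (3,6):dx=+8,dy=+3->C
  (3,7):dx=+3,dy=+7->C; (3,8):dx=+1,dy=+15->C; (3,9):dx=+9,dy=+12->C; (3,10):dx=+2,dy=+5->C
  (4,5):dx=-4,dy=-3->C; (4,6):dx=-2,dy=-8->C; (4,7):dx=-7,dy=-4->C; (4,8):dx=-9,dy=+4->D
  (4,9):dx=-1,dy=+1->D; (4,10):dx=-8,dy=-6->C; (5,6):dx=+2,dy=-5->D; (5,7):dx=-3,dy=-1->C
  (5,8):dx=-5,dy=+7->D; (5,9):dx=+3,dy=+4->C; (5,10):dx=-4,dy=-3->C; (6,7):dx=-5,dy=+4->D
  (6,8):dx=-7,dy=+12->D; (6,9):dx=+1,dy=+9->C; (6,10):dx=-6,dy=+2->D; (7,8):dx=-2,dy=+8->D
  (7,9):dx=+6,dy=+5->C; (7,10):dx=-1,dy=-2->C; (8,9):dx=+8,dy=-3->D; (8,10):dx=+1,dy=-10->D
  (9,10):dx=-7,dy=-7->C
Step 2: C = 35, D = 10, total pairs = 45.
Step 3: tau = (C - D)/(n(n-1)/2) = (35 - 10)/45 = 0.555556.
Step 4: Exact two-sided p-value (enumerate n! = 3628800 permutations of y under H0): p = 0.028609.
Step 5: alpha = 0.05. reject H0.

tau_b = 0.5556 (C=35, D=10), p = 0.028609, reject H0.


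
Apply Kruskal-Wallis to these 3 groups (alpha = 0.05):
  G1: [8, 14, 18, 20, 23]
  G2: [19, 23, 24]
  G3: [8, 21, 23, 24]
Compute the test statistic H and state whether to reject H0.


Step 1: Combine all N = 12 observations and assign midranks.
sorted (value, group, rank): (8,G1,1.5), (8,G3,1.5), (14,G1,3), (18,G1,4), (19,G2,5), (20,G1,6), (21,G3,7), (23,G1,9), (23,G2,9), (23,G3,9), (24,G2,11.5), (24,G3,11.5)
Step 2: Sum ranks within each group.
R_1 = 23.5 (n_1 = 5)
R_2 = 25.5 (n_2 = 3)
R_3 = 29 (n_3 = 4)
Step 3: H = 12/(N(N+1)) * sum(R_i^2/n_i) - 3(N+1)
     = 12/(12*13) * (23.5^2/5 + 25.5^2/3 + 29^2/4) - 3*13
     = 0.076923 * 537.45 - 39
     = 2.342308.
Step 4: Ties present; correction factor C = 1 - 36/(12^3 - 12) = 0.979021. Corrected H = 2.342308 / 0.979021 = 2.392500.
Step 5: Under H0, H ~ chi^2(2); p-value = 0.302326.
Step 6: alpha = 0.05. fail to reject H0.

H = 2.3925, df = 2, p = 0.302326, fail to reject H0.


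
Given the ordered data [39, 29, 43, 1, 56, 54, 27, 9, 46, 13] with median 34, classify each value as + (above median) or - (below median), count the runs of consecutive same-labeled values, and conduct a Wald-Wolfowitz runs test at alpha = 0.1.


Step 1: Compute median = 34; label A = above, B = below.
Labels in order: ABABAABBAB  (n_A = 5, n_B = 5)
Step 2: Count runs R = 8.
Step 3: Under H0 (random ordering), E[R] = 2*n_A*n_B/(n_A+n_B) + 1 = 2*5*5/10 + 1 = 6.0000.
        Var[R] = 2*n_A*n_B*(2*n_A*n_B - n_A - n_B) / ((n_A+n_B)^2 * (n_A+n_B-1)) = 2000/900 = 2.2222.
        SD[R] = 1.4907.
Step 4: Continuity-corrected z = (R - 0.5 - E[R]) / SD[R] = (8 - 0.5 - 6.0000) / 1.4907 = 1.0062.
Step 5: Two-sided p-value via normal approximation = 2*(1 - Phi(|z|)) = 0.314305.
Step 6: alpha = 0.1. fail to reject H0.

R = 8, z = 1.0062, p = 0.314305, fail to reject H0.


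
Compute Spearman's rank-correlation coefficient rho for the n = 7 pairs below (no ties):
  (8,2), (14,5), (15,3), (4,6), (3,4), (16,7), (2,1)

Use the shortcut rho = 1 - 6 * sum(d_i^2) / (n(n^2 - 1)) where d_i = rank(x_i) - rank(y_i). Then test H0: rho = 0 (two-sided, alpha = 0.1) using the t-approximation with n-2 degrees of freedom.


Step 1: Rank x and y separately (midranks; no ties here).
rank(x): 8->4, 14->5, 15->6, 4->3, 3->2, 16->7, 2->1
rank(y): 2->2, 5->5, 3->3, 6->6, 4->4, 7->7, 1->1
Step 2: d_i = R_x(i) - R_y(i); compute d_i^2.
  (4-2)^2=4, (5-5)^2=0, (6-3)^2=9, (3-6)^2=9, (2-4)^2=4, (7-7)^2=0, (1-1)^2=0
sum(d^2) = 26.
Step 3: rho = 1 - 6*26 / (7*(7^2 - 1)) = 1 - 156/336 = 0.535714.
Step 4: Under H0, t = rho * sqrt((n-2)/(1-rho^2)) = 1.4186 ~ t(5).
Step 5: Two-sided p-value from the t-distribution with 5 df = 0.215217.
Step 6: alpha = 0.1. fail to reject H0.

rho = 0.5357, p = 0.215217, fail to reject H0 at alpha = 0.1.


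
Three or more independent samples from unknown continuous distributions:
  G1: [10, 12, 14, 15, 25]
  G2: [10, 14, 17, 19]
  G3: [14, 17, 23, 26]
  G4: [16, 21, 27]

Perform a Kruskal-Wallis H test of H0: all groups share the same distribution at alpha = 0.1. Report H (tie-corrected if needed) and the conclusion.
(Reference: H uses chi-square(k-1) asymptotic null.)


Step 1: Combine all N = 16 observations and assign midranks.
sorted (value, group, rank): (10,G1,1.5), (10,G2,1.5), (12,G1,3), (14,G1,5), (14,G2,5), (14,G3,5), (15,G1,7), (16,G4,8), (17,G2,9.5), (17,G3,9.5), (19,G2,11), (21,G4,12), (23,G3,13), (25,G1,14), (26,G3,15), (27,G4,16)
Step 2: Sum ranks within each group.
R_1 = 30.5 (n_1 = 5)
R_2 = 27 (n_2 = 4)
R_3 = 42.5 (n_3 = 4)
R_4 = 36 (n_4 = 3)
Step 3: H = 12/(N(N+1)) * sum(R_i^2/n_i) - 3(N+1)
     = 12/(16*17) * (30.5^2/5 + 27^2/4 + 42.5^2/4 + 36^2/3) - 3*17
     = 0.044118 * 1251.86 - 51
     = 4.229228.
Step 4: Ties present; correction factor C = 1 - 36/(16^3 - 16) = 0.991176. Corrected H = 4.229228 / 0.991176 = 4.266877.
Step 5: Under H0, H ~ chi^2(3); p-value = 0.234051.
Step 6: alpha = 0.1. fail to reject H0.

H = 4.2669, df = 3, p = 0.234051, fail to reject H0.


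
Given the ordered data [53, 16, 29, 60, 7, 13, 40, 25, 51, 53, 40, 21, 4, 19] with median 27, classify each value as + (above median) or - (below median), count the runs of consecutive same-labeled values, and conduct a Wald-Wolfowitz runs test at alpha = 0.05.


Step 1: Compute median = 27; label A = above, B = below.
Labels in order: ABAABBABAAABBB  (n_A = 7, n_B = 7)
Step 2: Count runs R = 8.
Step 3: Under H0 (random ordering), E[R] = 2*n_A*n_B/(n_A+n_B) + 1 = 2*7*7/14 + 1 = 8.0000.
        Var[R] = 2*n_A*n_B*(2*n_A*n_B - n_A - n_B) / ((n_A+n_B)^2 * (n_A+n_B-1)) = 8232/2548 = 3.2308.
        SD[R] = 1.7974.
Step 4: R = E[R], so z = 0 with no continuity correction.
Step 5: Two-sided p-value via normal approximation = 2*(1 - Phi(|z|)) = 1.000000.
Step 6: alpha = 0.05. fail to reject H0.

R = 8, z = 0.0000, p = 1.000000, fail to reject H0.


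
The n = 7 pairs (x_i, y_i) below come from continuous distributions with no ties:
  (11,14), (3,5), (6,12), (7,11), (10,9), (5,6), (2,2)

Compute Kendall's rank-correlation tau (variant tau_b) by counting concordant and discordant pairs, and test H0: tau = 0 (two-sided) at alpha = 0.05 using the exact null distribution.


Step 1: Enumerate the 21 unordered pairs (i,j) with i<j and classify each by sign(x_j-x_i) * sign(y_j-y_i).
  (1,2):dx=-8,dy=-9->C; (1,3):dx=-5,dy=-2->C; (1,4):dx=-4,dy=-3->C; (1,5):dx=-1,dy=-5->C
  (1,6):dx=-6,dy=-8->C; (1,7):dx=-9,dy=-12->C; (2,3):dx=+3,dy=+7->C; (2,4):dx=+4,dy=+6->C
  (2,5):dx=+7,dy=+4->C; (2,6):dx=+2,dy=+1->C; (2,7):dx=-1,dy=-3->C; (3,4):dx=+1,dy=-1->D
  (3,5):dx=+4,dy=-3->D; (3,6):dx=-1,dy=-6->C; (3,7):dx=-4,dy=-10->C; (4,5):dx=+3,dy=-2->D
  (4,6):dx=-2,dy=-5->C; (4,7):dx=-5,dy=-9->C; (5,6):dx=-5,dy=-3->C; (5,7):dx=-8,dy=-7->C
  (6,7):dx=-3,dy=-4->C
Step 2: C = 18, D = 3, total pairs = 21.
Step 3: tau = (C - D)/(n(n-1)/2) = (18 - 3)/21 = 0.714286.
Step 4: Exact two-sided p-value (enumerate n! = 5040 permutations of y under H0): p = 0.030159.
Step 5: alpha = 0.05. reject H0.

tau_b = 0.7143 (C=18, D=3), p = 0.030159, reject H0.


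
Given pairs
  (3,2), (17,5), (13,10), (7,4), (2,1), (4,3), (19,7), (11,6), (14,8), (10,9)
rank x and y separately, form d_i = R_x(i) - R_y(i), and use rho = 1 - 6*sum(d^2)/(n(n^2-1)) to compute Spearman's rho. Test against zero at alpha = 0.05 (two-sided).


Step 1: Rank x and y separately (midranks; no ties here).
rank(x): 3->2, 17->9, 13->7, 7->4, 2->1, 4->3, 19->10, 11->6, 14->8, 10->5
rank(y): 2->2, 5->5, 10->10, 4->4, 1->1, 3->3, 7->7, 6->6, 8->8, 9->9
Step 2: d_i = R_x(i) - R_y(i); compute d_i^2.
  (2-2)^2=0, (9-5)^2=16, (7-10)^2=9, (4-4)^2=0, (1-1)^2=0, (3-3)^2=0, (10-7)^2=9, (6-6)^2=0, (8-8)^2=0, (5-9)^2=16
sum(d^2) = 50.
Step 3: rho = 1 - 6*50 / (10*(10^2 - 1)) = 1 - 300/990 = 0.696970.
Step 4: Under H0, t = rho * sqrt((n-2)/(1-rho^2)) = 2.7490 ~ t(8).
Step 5: Two-sided p-value from the t-distribution with 8 df = 0.025097.
Step 6: alpha = 0.05. reject H0.

rho = 0.6970, p = 0.025097, reject H0 at alpha = 0.05.


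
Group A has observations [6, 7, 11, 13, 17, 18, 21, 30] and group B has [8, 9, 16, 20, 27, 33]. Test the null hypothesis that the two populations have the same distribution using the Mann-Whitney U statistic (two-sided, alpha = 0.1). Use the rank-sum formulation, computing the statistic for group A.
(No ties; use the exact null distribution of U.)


Step 1: Combine and sort all 14 observations; assign midranks.
sorted (value, group): (6,X), (7,X), (8,Y), (9,Y), (11,X), (13,X), (16,Y), (17,X), (18,X), (20,Y), (21,X), (27,Y), (30,X), (33,Y)
ranks: 6->1, 7->2, 8->3, 9->4, 11->5, 13->6, 16->7, 17->8, 18->9, 20->10, 21->11, 27->12, 30->13, 33->14
Step 2: Rank sum for X: R1 = 1 + 2 + 5 + 6 + 8 + 9 + 11 + 13 = 55.
Step 3: U_X = R1 - n1(n1+1)/2 = 55 - 8*9/2 = 55 - 36 = 19.
       U_Y = n1*n2 - U_X = 48 - 19 = 29.
Step 4: No ties, so the exact null distribution of U (based on enumerating the C(14,8) = 3003 equally likely rank assignments) gives the two-sided p-value.
Step 5: p-value = 0.572761; compare to alpha = 0.1. fail to reject H0.

U_X = 19, p = 0.572761, fail to reject H0 at alpha = 0.1.


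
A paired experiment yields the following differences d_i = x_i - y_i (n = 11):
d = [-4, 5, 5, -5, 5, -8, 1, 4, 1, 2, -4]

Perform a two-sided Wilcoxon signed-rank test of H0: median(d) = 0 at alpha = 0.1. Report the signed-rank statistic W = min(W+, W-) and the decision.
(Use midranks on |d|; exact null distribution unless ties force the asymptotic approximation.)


Step 1: Drop any zero differences (none here) and take |d_i|.
|d| = [4, 5, 5, 5, 5, 8, 1, 4, 1, 2, 4]
Step 2: Midrank |d_i| (ties get averaged ranks).
ranks: |4|->5, |5|->8.5, |5|->8.5, |5|->8.5, |5|->8.5, |8|->11, |1|->1.5, |4|->5, |1|->1.5, |2|->3, |4|->5
Step 3: Attach original signs; sum ranks with positive sign and with negative sign.
W+ = 8.5 + 8.5 + 8.5 + 1.5 + 5 + 1.5 + 3 = 36.5
W- = 5 + 8.5 + 11 + 5 = 29.5
(Check: W+ + W- = 66 should equal n(n+1)/2 = 66.)
Step 4: Test statistic W = min(W+, W-) = 29.5.
Step 5: Ties in |d|, so use the tie-corrected normal approximation.
        E[W] = n(n+1)/4 = 11*12/4 = 33.
        Tie groups: |d|=1 (t=2), |d|=4 (t=3), |d|=5 (t=4); sum(t^3 - t) = 90.
        Var[W] = n(n+1)(2n+1)/24 - sum(t^3-t)/48 = 3036/24 - 90/48 = 124.625.
        z = (W - E[W]) / sqrt(Var[W]) = (29.5 - 33) / 11.1636 = -0.3135.
        Two-sided p = 2*Phi(z) = 0.753886.
Step 6: alpha = 0.1. fail to reject H0.

W+ = 36.5, W- = 29.5, W = min = 29.5, p = 0.753886, fail to reject H0.


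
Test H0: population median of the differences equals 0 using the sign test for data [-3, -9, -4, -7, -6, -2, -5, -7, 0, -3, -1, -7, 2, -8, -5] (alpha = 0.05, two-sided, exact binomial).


Step 1: Discard zero differences. Original n = 15; n_eff = number of nonzero differences = 14.
Nonzero differences (with sign): -3, -9, -4, -7, -6, -2, -5, -7, -3, -1, -7, +2, -8, -5
Step 2: Count signs: positive = 1, negative = 13.
Step 3: Under H0: P(positive) = 0.5, so the number of positives S ~ Bin(14, 0.5).
Step 4: Two-sided exact p-value = sum of Bin(14,0.5) probabilities at or below the observed probability = 0.001831.
Step 5: alpha = 0.05. reject H0.

n_eff = 14, pos = 1, neg = 13, p = 0.001831, reject H0.


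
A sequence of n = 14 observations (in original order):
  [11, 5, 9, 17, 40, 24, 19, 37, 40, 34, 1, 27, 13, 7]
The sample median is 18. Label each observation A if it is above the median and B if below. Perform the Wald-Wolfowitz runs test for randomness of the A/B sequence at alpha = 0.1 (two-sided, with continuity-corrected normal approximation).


Step 1: Compute median = 18; label A = above, B = below.
Labels in order: BBBBAAAAAABABB  (n_A = 7, n_B = 7)
Step 2: Count runs R = 5.
Step 3: Under H0 (random ordering), E[R] = 2*n_A*n_B/(n_A+n_B) + 1 = 2*7*7/14 + 1 = 8.0000.
        Var[R] = 2*n_A*n_B*(2*n_A*n_B - n_A - n_B) / ((n_A+n_B)^2 * (n_A+n_B-1)) = 8232/2548 = 3.2308.
        SD[R] = 1.7974.
Step 4: Continuity-corrected z = (R + 0.5 - E[R]) / SD[R] = (5 + 0.5 - 8.0000) / 1.7974 = -1.3909.
Step 5: Two-sided p-value via normal approximation = 2*(1 - Phi(|z|)) = 0.164264.
Step 6: alpha = 0.1. fail to reject H0.

R = 5, z = -1.3909, p = 0.164264, fail to reject H0.


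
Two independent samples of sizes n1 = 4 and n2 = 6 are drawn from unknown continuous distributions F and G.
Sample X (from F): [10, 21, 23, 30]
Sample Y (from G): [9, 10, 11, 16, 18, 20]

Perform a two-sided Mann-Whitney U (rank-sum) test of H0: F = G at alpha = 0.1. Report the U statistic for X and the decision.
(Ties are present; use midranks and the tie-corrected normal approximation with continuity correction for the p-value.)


Step 1: Combine and sort all 10 observations; assign midranks.
sorted (value, group): (9,Y), (10,X), (10,Y), (11,Y), (16,Y), (18,Y), (20,Y), (21,X), (23,X), (30,X)
ranks: 9->1, 10->2.5, 10->2.5, 11->4, 16->5, 18->6, 20->7, 21->8, 23->9, 30->10
Step 2: Rank sum for X: R1 = 2.5 + 8 + 9 + 10 = 29.5.
Step 3: U_X = R1 - n1(n1+1)/2 = 29.5 - 4*5/2 = 29.5 - 10 = 19.5.
       U_Y = n1*n2 - U_X = 24 - 19.5 = 4.5.
Step 4: Ties are present, so use the tie-corrected normal approximation (with continuity correction) for the p-value.
Step 5: p-value = 0.134407; compare to alpha = 0.1. fail to reject H0.

U_X = 19.5, p = 0.134407, fail to reject H0 at alpha = 0.1.


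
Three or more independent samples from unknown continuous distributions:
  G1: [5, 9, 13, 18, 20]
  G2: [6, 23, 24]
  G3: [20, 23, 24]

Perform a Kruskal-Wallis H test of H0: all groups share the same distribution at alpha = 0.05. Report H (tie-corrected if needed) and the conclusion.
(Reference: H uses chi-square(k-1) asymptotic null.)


Step 1: Combine all N = 11 observations and assign midranks.
sorted (value, group, rank): (5,G1,1), (6,G2,2), (9,G1,3), (13,G1,4), (18,G1,5), (20,G1,6.5), (20,G3,6.5), (23,G2,8.5), (23,G3,8.5), (24,G2,10.5), (24,G3,10.5)
Step 2: Sum ranks within each group.
R_1 = 19.5 (n_1 = 5)
R_2 = 21 (n_2 = 3)
R_3 = 25.5 (n_3 = 3)
Step 3: H = 12/(N(N+1)) * sum(R_i^2/n_i) - 3(N+1)
     = 12/(11*12) * (19.5^2/5 + 21^2/3 + 25.5^2/3) - 3*12
     = 0.090909 * 439.8 - 36
     = 3.981818.
Step 4: Ties present; correction factor C = 1 - 18/(11^3 - 11) = 0.986364. Corrected H = 3.981818 / 0.986364 = 4.036866.
Step 5: Under H0, H ~ chi^2(2); p-value = 0.132863.
Step 6: alpha = 0.05. fail to reject H0.

H = 4.0369, df = 2, p = 0.132863, fail to reject H0.


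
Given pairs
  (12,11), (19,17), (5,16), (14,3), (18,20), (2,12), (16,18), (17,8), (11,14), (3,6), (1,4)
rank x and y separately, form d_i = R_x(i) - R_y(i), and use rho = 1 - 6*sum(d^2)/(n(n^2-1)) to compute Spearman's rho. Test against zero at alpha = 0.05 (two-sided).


Step 1: Rank x and y separately (midranks; no ties here).
rank(x): 12->6, 19->11, 5->4, 14->7, 18->10, 2->2, 16->8, 17->9, 11->5, 3->3, 1->1
rank(y): 11->5, 17->9, 16->8, 3->1, 20->11, 12->6, 18->10, 8->4, 14->7, 6->3, 4->2
Step 2: d_i = R_x(i) - R_y(i); compute d_i^2.
  (6-5)^2=1, (11-9)^2=4, (4-8)^2=16, (7-1)^2=36, (10-11)^2=1, (2-6)^2=16, (8-10)^2=4, (9-4)^2=25, (5-7)^2=4, (3-3)^2=0, (1-2)^2=1
sum(d^2) = 108.
Step 3: rho = 1 - 6*108 / (11*(11^2 - 1)) = 1 - 648/1320 = 0.509091.
Step 4: Under H0, t = rho * sqrt((n-2)/(1-rho^2)) = 1.7744 ~ t(9).
Step 5: Two-sided p-value from the t-distribution with 9 df = 0.109737.
Step 6: alpha = 0.05. fail to reject H0.

rho = 0.5091, p = 0.109737, fail to reject H0 at alpha = 0.05.


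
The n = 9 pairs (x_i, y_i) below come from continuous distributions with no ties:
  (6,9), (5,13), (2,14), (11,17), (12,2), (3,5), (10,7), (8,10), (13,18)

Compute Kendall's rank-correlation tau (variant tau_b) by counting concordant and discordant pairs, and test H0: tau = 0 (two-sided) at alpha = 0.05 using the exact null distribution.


Step 1: Enumerate the 36 unordered pairs (i,j) with i<j and classify each by sign(x_j-x_i) * sign(y_j-y_i).
  (1,2):dx=-1,dy=+4->D; (1,3):dx=-4,dy=+5->D; (1,4):dx=+5,dy=+8->C; (1,5):dx=+6,dy=-7->D
  (1,6):dx=-3,dy=-4->C; (1,7):dx=+4,dy=-2->D; (1,8):dx=+2,dy=+1->C; (1,9):dx=+7,dy=+9->C
  (2,3):dx=-3,dy=+1->D; (2,4):dx=+6,dy=+4->C; (2,5):dx=+7,dy=-11->D; (2,6):dx=-2,dy=-8->C
  (2,7):dx=+5,dy=-6->D; (2,8):dx=+3,dy=-3->D; (2,9):dx=+8,dy=+5->C; (3,4):dx=+9,dy=+3->C
  (3,5):dx=+10,dy=-12->D; (3,6):dx=+1,dy=-9->D; (3,7):dx=+8,dy=-7->D; (3,8):dx=+6,dy=-4->D
  (3,9):dx=+11,dy=+4->C; (4,5):dx=+1,dy=-15->D; (4,6):dx=-8,dy=-12->C; (4,7):dx=-1,dy=-10->C
  (4,8):dx=-3,dy=-7->C; (4,9):dx=+2,dy=+1->C; (5,6):dx=-9,dy=+3->D; (5,7):dx=-2,dy=+5->D
  (5,8):dx=-4,dy=+8->D; (5,9):dx=+1,dy=+16->C; (6,7):dx=+7,dy=+2->C; (6,8):dx=+5,dy=+5->C
  (6,9):dx=+10,dy=+13->C; (7,8):dx=-2,dy=+3->D; (7,9):dx=+3,dy=+11->C; (8,9):dx=+5,dy=+8->C
Step 2: C = 19, D = 17, total pairs = 36.
Step 3: tau = (C - D)/(n(n-1)/2) = (19 - 17)/36 = 0.055556.
Step 4: Exact two-sided p-value (enumerate n! = 362880 permutations of y under H0): p = 0.919455.
Step 5: alpha = 0.05. fail to reject H0.

tau_b = 0.0556 (C=19, D=17), p = 0.919455, fail to reject H0.


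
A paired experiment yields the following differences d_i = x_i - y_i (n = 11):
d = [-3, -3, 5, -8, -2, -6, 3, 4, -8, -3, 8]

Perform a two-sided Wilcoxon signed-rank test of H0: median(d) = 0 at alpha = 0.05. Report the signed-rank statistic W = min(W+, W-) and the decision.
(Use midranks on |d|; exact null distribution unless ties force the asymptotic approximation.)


Step 1: Drop any zero differences (none here) and take |d_i|.
|d| = [3, 3, 5, 8, 2, 6, 3, 4, 8, 3, 8]
Step 2: Midrank |d_i| (ties get averaged ranks).
ranks: |3|->3.5, |3|->3.5, |5|->7, |8|->10, |2|->1, |6|->8, |3|->3.5, |4|->6, |8|->10, |3|->3.5, |8|->10
Step 3: Attach original signs; sum ranks with positive sign and with negative sign.
W+ = 7 + 3.5 + 6 + 10 = 26.5
W- = 3.5 + 3.5 + 10 + 1 + 8 + 10 + 3.5 = 39.5
(Check: W+ + W- = 66 should equal n(n+1)/2 = 66.)
Step 4: Test statistic W = min(W+, W-) = 26.5.
Step 5: Ties in |d|, so use the tie-corrected normal approximation.
        E[W] = n(n+1)/4 = 11*12/4 = 33.
        Tie groups: |d|=3 (t=4), |d|=8 (t=3); sum(t^3 - t) = 84.
        Var[W] = n(n+1)(2n+1)/24 - sum(t^3-t)/48 = 3036/24 - 84/48 = 124.75.
        z = (W - E[W]) / sqrt(Var[W]) = (26.5 - 33) / 11.1692 = -0.5820.
        Two-sided p = 2*Phi(z) = 0.560594.
Step 6: alpha = 0.05. fail to reject H0.

W+ = 26.5, W- = 39.5, W = min = 26.5, p = 0.560594, fail to reject H0.


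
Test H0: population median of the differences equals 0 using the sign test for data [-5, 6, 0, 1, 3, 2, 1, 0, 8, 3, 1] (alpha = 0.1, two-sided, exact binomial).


Step 1: Discard zero differences. Original n = 11; n_eff = number of nonzero differences = 9.
Nonzero differences (with sign): -5, +6, +1, +3, +2, +1, +8, +3, +1
Step 2: Count signs: positive = 8, negative = 1.
Step 3: Under H0: P(positive) = 0.5, so the number of positives S ~ Bin(9, 0.5).
Step 4: Two-sided exact p-value = sum of Bin(9,0.5) probabilities at or below the observed probability = 0.039062.
Step 5: alpha = 0.1. reject H0.

n_eff = 9, pos = 8, neg = 1, p = 0.039062, reject H0.


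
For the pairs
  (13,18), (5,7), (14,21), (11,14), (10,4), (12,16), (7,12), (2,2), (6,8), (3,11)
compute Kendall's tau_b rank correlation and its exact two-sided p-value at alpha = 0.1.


Step 1: Enumerate the 45 unordered pairs (i,j) with i<j and classify each by sign(x_j-x_i) * sign(y_j-y_i).
  (1,2):dx=-8,dy=-11->C; (1,3):dx=+1,dy=+3->C; (1,4):dx=-2,dy=-4->C; (1,5):dx=-3,dy=-14->C
  (1,6):dx=-1,dy=-2->C; (1,7):dx=-6,dy=-6->C; (1,8):dx=-11,dy=-16->C; (1,9):dx=-7,dy=-10->C
  (1,10):dx=-10,dy=-7->C; (2,3):dx=+9,dy=+14->C; (2,4):dx=+6,dy=+7->C; (2,5):dx=+5,dy=-3->D
  (2,6):dx=+7,dy=+9->C; (2,7):dx=+2,dy=+5->C; (2,8):dx=-3,dy=-5->C; (2,9):dx=+1,dy=+1->C
  (2,10):dx=-2,dy=+4->D; (3,4):dx=-3,dy=-7->C; (3,5):dx=-4,dy=-17->C; (3,6):dx=-2,dy=-5->C
  (3,7):dx=-7,dy=-9->C; (3,8):dx=-12,dy=-19->C; (3,9):dx=-8,dy=-13->C; (3,10):dx=-11,dy=-10->C
  (4,5):dx=-1,dy=-10->C; (4,6):dx=+1,dy=+2->C; (4,7):dx=-4,dy=-2->C; (4,8):dx=-9,dy=-12->C
  (4,9):dx=-5,dy=-6->C; (4,10):dx=-8,dy=-3->C; (5,6):dx=+2,dy=+12->C; (5,7):dx=-3,dy=+8->D
  (5,8):dx=-8,dy=-2->C; (5,9):dx=-4,dy=+4->D; (5,10):dx=-7,dy=+7->D; (6,7):dx=-5,dy=-4->C
  (6,8):dx=-10,dy=-14->C; (6,9):dx=-6,dy=-8->C; (6,10):dx=-9,dy=-5->C; (7,8):dx=-5,dy=-10->C
  (7,9):dx=-1,dy=-4->C; (7,10):dx=-4,dy=-1->C; (8,9):dx=+4,dy=+6->C; (8,10):dx=+1,dy=+9->C
  (9,10):dx=-3,dy=+3->D
Step 2: C = 39, D = 6, total pairs = 45.
Step 3: tau = (C - D)/(n(n-1)/2) = (39 - 6)/45 = 0.733333.
Step 4: Exact two-sided p-value (enumerate n! = 3628800 permutations of y under H0): p = 0.002213.
Step 5: alpha = 0.1. reject H0.

tau_b = 0.7333 (C=39, D=6), p = 0.002213, reject H0.


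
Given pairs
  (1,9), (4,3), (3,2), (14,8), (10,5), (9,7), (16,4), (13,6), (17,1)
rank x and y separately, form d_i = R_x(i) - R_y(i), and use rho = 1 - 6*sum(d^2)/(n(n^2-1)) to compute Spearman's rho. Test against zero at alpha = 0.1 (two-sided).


Step 1: Rank x and y separately (midranks; no ties here).
rank(x): 1->1, 4->3, 3->2, 14->7, 10->5, 9->4, 16->8, 13->6, 17->9
rank(y): 9->9, 3->3, 2->2, 8->8, 5->5, 7->7, 4->4, 6->6, 1->1
Step 2: d_i = R_x(i) - R_y(i); compute d_i^2.
  (1-9)^2=64, (3-3)^2=0, (2-2)^2=0, (7-8)^2=1, (5-5)^2=0, (4-7)^2=9, (8-4)^2=16, (6-6)^2=0, (9-1)^2=64
sum(d^2) = 154.
Step 3: rho = 1 - 6*154 / (9*(9^2 - 1)) = 1 - 924/720 = -0.283333.
Step 4: Under H0, t = rho * sqrt((n-2)/(1-rho^2)) = -0.7817 ~ t(7).
Step 5: Two-sided p-value from the t-distribution with 7 df = 0.460030.
Step 6: alpha = 0.1. fail to reject H0.

rho = -0.2833, p = 0.460030, fail to reject H0 at alpha = 0.1.


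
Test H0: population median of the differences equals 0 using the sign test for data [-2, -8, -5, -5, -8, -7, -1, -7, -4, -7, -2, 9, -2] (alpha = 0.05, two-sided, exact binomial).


Step 1: Discard zero differences. Original n = 13; n_eff = number of nonzero differences = 13.
Nonzero differences (with sign): -2, -8, -5, -5, -8, -7, -1, -7, -4, -7, -2, +9, -2
Step 2: Count signs: positive = 1, negative = 12.
Step 3: Under H0: P(positive) = 0.5, so the number of positives S ~ Bin(13, 0.5).
Step 4: Two-sided exact p-value = sum of Bin(13,0.5) probabilities at or below the observed probability = 0.003418.
Step 5: alpha = 0.05. reject H0.

n_eff = 13, pos = 1, neg = 12, p = 0.003418, reject H0.


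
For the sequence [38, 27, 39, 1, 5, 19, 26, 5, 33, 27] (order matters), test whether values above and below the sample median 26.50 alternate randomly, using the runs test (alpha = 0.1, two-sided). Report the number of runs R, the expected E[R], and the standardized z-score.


Step 1: Compute median = 26.50; label A = above, B = below.
Labels in order: AAABBBBBAA  (n_A = 5, n_B = 5)
Step 2: Count runs R = 3.
Step 3: Under H0 (random ordering), E[R] = 2*n_A*n_B/(n_A+n_B) + 1 = 2*5*5/10 + 1 = 6.0000.
        Var[R] = 2*n_A*n_B*(2*n_A*n_B - n_A - n_B) / ((n_A+n_B)^2 * (n_A+n_B-1)) = 2000/900 = 2.2222.
        SD[R] = 1.4907.
Step 4: Continuity-corrected z = (R + 0.5 - E[R]) / SD[R] = (3 + 0.5 - 6.0000) / 1.4907 = -1.6771.
Step 5: Two-sided p-value via normal approximation = 2*(1 - Phi(|z|)) = 0.093533.
Step 6: alpha = 0.1. reject H0.

R = 3, z = -1.6771, p = 0.093533, reject H0.


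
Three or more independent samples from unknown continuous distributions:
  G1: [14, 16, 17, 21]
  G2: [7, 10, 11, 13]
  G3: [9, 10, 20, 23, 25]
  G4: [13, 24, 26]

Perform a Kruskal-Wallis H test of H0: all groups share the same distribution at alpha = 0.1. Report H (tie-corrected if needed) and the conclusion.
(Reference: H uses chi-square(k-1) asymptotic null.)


Step 1: Combine all N = 16 observations and assign midranks.
sorted (value, group, rank): (7,G2,1), (9,G3,2), (10,G2,3.5), (10,G3,3.5), (11,G2,5), (13,G2,6.5), (13,G4,6.5), (14,G1,8), (16,G1,9), (17,G1,10), (20,G3,11), (21,G1,12), (23,G3,13), (24,G4,14), (25,G3,15), (26,G4,16)
Step 2: Sum ranks within each group.
R_1 = 39 (n_1 = 4)
R_2 = 16 (n_2 = 4)
R_3 = 44.5 (n_3 = 5)
R_4 = 36.5 (n_4 = 3)
Step 3: H = 12/(N(N+1)) * sum(R_i^2/n_i) - 3(N+1)
     = 12/(16*17) * (39^2/4 + 16^2/4 + 44.5^2/5 + 36.5^2/3) - 3*17
     = 0.044118 * 1284.38 - 51
     = 5.663971.
Step 4: Ties present; correction factor C = 1 - 12/(16^3 - 16) = 0.997059. Corrected H = 5.663971 / 0.997059 = 5.680678.
Step 5: Under H0, H ~ chi^2(3); p-value = 0.128223.
Step 6: alpha = 0.1. fail to reject H0.

H = 5.6807, df = 3, p = 0.128223, fail to reject H0.


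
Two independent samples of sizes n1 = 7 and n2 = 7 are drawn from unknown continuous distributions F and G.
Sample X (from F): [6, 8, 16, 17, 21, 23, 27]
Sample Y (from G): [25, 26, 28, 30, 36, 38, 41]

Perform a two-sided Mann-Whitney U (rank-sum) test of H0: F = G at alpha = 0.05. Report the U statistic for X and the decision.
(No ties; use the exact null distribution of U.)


Step 1: Combine and sort all 14 observations; assign midranks.
sorted (value, group): (6,X), (8,X), (16,X), (17,X), (21,X), (23,X), (25,Y), (26,Y), (27,X), (28,Y), (30,Y), (36,Y), (38,Y), (41,Y)
ranks: 6->1, 8->2, 16->3, 17->4, 21->5, 23->6, 25->7, 26->8, 27->9, 28->10, 30->11, 36->12, 38->13, 41->14
Step 2: Rank sum for X: R1 = 1 + 2 + 3 + 4 + 5 + 6 + 9 = 30.
Step 3: U_X = R1 - n1(n1+1)/2 = 30 - 7*8/2 = 30 - 28 = 2.
       U_Y = n1*n2 - U_X = 49 - 2 = 47.
Step 4: No ties, so the exact null distribution of U (based on enumerating the C(14,7) = 3432 equally likely rank assignments) gives the two-sided p-value.
Step 5: p-value = 0.002331; compare to alpha = 0.05. reject H0.

U_X = 2, p = 0.002331, reject H0 at alpha = 0.05.


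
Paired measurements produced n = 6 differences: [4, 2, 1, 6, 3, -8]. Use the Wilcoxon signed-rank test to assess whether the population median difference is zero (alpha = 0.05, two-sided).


Step 1: Drop any zero differences (none here) and take |d_i|.
|d| = [4, 2, 1, 6, 3, 8]
Step 2: Midrank |d_i| (ties get averaged ranks).
ranks: |4|->4, |2|->2, |1|->1, |6|->5, |3|->3, |8|->6
Step 3: Attach original signs; sum ranks with positive sign and with negative sign.
W+ = 4 + 2 + 1 + 5 + 3 = 15
W- = 6 = 6
(Check: W+ + W- = 21 should equal n(n+1)/2 = 21.)
Step 4: Test statistic W = min(W+, W-) = 6.
Step 5: No ties, so the exact null distribution over the 2^6 = 64 sign assignments gives the two-sided p-value = 0.437500.
Step 6: alpha = 0.05. fail to reject H0.

W+ = 15, W- = 6, W = min = 6, p = 0.437500, fail to reject H0.


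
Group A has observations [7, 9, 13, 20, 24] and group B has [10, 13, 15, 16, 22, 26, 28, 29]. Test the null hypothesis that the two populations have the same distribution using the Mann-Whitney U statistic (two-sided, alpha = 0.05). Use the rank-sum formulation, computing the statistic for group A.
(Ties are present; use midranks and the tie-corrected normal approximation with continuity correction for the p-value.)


Step 1: Combine and sort all 13 observations; assign midranks.
sorted (value, group): (7,X), (9,X), (10,Y), (13,X), (13,Y), (15,Y), (16,Y), (20,X), (22,Y), (24,X), (26,Y), (28,Y), (29,Y)
ranks: 7->1, 9->2, 10->3, 13->4.5, 13->4.5, 15->6, 16->7, 20->8, 22->9, 24->10, 26->11, 28->12, 29->13
Step 2: Rank sum for X: R1 = 1 + 2 + 4.5 + 8 + 10 = 25.5.
Step 3: U_X = R1 - n1(n1+1)/2 = 25.5 - 5*6/2 = 25.5 - 15 = 10.5.
       U_Y = n1*n2 - U_X = 40 - 10.5 = 29.5.
Step 4: Ties are present, so use the tie-corrected normal approximation (with continuity correction) for the p-value.
Step 5: p-value = 0.187076; compare to alpha = 0.05. fail to reject H0.

U_X = 10.5, p = 0.187076, fail to reject H0 at alpha = 0.05.


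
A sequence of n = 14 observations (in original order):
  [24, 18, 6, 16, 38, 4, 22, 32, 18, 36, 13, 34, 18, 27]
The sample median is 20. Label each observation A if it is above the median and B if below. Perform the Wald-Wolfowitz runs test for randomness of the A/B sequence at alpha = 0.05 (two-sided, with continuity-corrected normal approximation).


Step 1: Compute median = 20; label A = above, B = below.
Labels in order: ABBBABAABABABA  (n_A = 7, n_B = 7)
Step 2: Count runs R = 11.
Step 3: Under H0 (random ordering), E[R] = 2*n_A*n_B/(n_A+n_B) + 1 = 2*7*7/14 + 1 = 8.0000.
        Var[R] = 2*n_A*n_B*(2*n_A*n_B - n_A - n_B) / ((n_A+n_B)^2 * (n_A+n_B-1)) = 8232/2548 = 3.2308.
        SD[R] = 1.7974.
Step 4: Continuity-corrected z = (R - 0.5 - E[R]) / SD[R] = (11 - 0.5 - 8.0000) / 1.7974 = 1.3909.
Step 5: Two-sided p-value via normal approximation = 2*(1 - Phi(|z|)) = 0.164264.
Step 6: alpha = 0.05. fail to reject H0.

R = 11, z = 1.3909, p = 0.164264, fail to reject H0.


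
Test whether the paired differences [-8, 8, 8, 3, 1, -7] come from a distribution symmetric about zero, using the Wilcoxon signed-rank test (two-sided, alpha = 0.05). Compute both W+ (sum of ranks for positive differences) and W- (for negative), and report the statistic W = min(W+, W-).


Step 1: Drop any zero differences (none here) and take |d_i|.
|d| = [8, 8, 8, 3, 1, 7]
Step 2: Midrank |d_i| (ties get averaged ranks).
ranks: |8|->5, |8|->5, |8|->5, |3|->2, |1|->1, |7|->3
Step 3: Attach original signs; sum ranks with positive sign and with negative sign.
W+ = 5 + 5 + 2 + 1 = 13
W- = 5 + 3 = 8
(Check: W+ + W- = 21 should equal n(n+1)/2 = 21.)
Step 4: Test statistic W = min(W+, W-) = 8.
Step 5: Ties in |d|, so use the tie-corrected normal approximation.
        E[W] = n(n+1)/4 = 6*7/4 = 10.5.
        Tie groups: |d|=8 (t=3); sum(t^3 - t) = 24.
        Var[W] = n(n+1)(2n+1)/24 - sum(t^3-t)/48 = 546/24 - 24/48 = 22.25.
        z = (W - E[W]) / sqrt(Var[W]) = (8 - 10.5) / 4.7170 = -0.5300.
        Two-sided p = 2*Phi(z) = 0.596113.
Step 6: alpha = 0.05. fail to reject H0.

W+ = 13, W- = 8, W = min = 8, p = 0.596113, fail to reject H0.


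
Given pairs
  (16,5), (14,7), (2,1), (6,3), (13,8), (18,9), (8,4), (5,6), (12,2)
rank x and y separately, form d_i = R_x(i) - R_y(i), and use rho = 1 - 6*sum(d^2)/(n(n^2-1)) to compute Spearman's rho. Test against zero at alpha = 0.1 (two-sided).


Step 1: Rank x and y separately (midranks; no ties here).
rank(x): 16->8, 14->7, 2->1, 6->3, 13->6, 18->9, 8->4, 5->2, 12->5
rank(y): 5->5, 7->7, 1->1, 3->3, 8->8, 9->9, 4->4, 6->6, 2->2
Step 2: d_i = R_x(i) - R_y(i); compute d_i^2.
  (8-5)^2=9, (7-7)^2=0, (1-1)^2=0, (3-3)^2=0, (6-8)^2=4, (9-9)^2=0, (4-4)^2=0, (2-6)^2=16, (5-2)^2=9
sum(d^2) = 38.
Step 3: rho = 1 - 6*38 / (9*(9^2 - 1)) = 1 - 228/720 = 0.683333.
Step 4: Under H0, t = rho * sqrt((n-2)/(1-rho^2)) = 2.4763 ~ t(7).
Step 5: Two-sided p-value from the t-distribution with 7 df = 0.042442.
Step 6: alpha = 0.1. reject H0.

rho = 0.6833, p = 0.042442, reject H0 at alpha = 0.1.


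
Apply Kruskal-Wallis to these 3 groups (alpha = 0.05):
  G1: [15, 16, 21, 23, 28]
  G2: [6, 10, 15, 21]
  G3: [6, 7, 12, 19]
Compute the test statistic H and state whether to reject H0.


Step 1: Combine all N = 13 observations and assign midranks.
sorted (value, group, rank): (6,G2,1.5), (6,G3,1.5), (7,G3,3), (10,G2,4), (12,G3,5), (15,G1,6.5), (15,G2,6.5), (16,G1,8), (19,G3,9), (21,G1,10.5), (21,G2,10.5), (23,G1,12), (28,G1,13)
Step 2: Sum ranks within each group.
R_1 = 50 (n_1 = 5)
R_2 = 22.5 (n_2 = 4)
R_3 = 18.5 (n_3 = 4)
Step 3: H = 12/(N(N+1)) * sum(R_i^2/n_i) - 3(N+1)
     = 12/(13*14) * (50^2/5 + 22.5^2/4 + 18.5^2/4) - 3*14
     = 0.065934 * 712.125 - 42
     = 4.953297.
Step 4: Ties present; correction factor C = 1 - 18/(13^3 - 13) = 0.991758. Corrected H = 4.953297 / 0.991758 = 4.994460.
Step 5: Under H0, H ~ chi^2(2); p-value = 0.082313.
Step 6: alpha = 0.05. fail to reject H0.

H = 4.9945, df = 2, p = 0.082313, fail to reject H0.


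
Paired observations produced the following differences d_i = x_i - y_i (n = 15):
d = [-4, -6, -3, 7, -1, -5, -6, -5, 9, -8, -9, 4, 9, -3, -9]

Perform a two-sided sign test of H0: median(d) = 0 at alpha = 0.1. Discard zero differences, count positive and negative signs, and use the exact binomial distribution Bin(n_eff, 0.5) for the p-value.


Step 1: Discard zero differences. Original n = 15; n_eff = number of nonzero differences = 15.
Nonzero differences (with sign): -4, -6, -3, +7, -1, -5, -6, -5, +9, -8, -9, +4, +9, -3, -9
Step 2: Count signs: positive = 4, negative = 11.
Step 3: Under H0: P(positive) = 0.5, so the number of positives S ~ Bin(15, 0.5).
Step 4: Two-sided exact p-value = sum of Bin(15,0.5) probabilities at or below the observed probability = 0.118469.
Step 5: alpha = 0.1. fail to reject H0.

n_eff = 15, pos = 4, neg = 11, p = 0.118469, fail to reject H0.


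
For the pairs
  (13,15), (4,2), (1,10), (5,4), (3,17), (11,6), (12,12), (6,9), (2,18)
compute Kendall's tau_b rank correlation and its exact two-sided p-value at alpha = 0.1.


Step 1: Enumerate the 36 unordered pairs (i,j) with i<j and classify each by sign(x_j-x_i) * sign(y_j-y_i).
  (1,2):dx=-9,dy=-13->C; (1,3):dx=-12,dy=-5->C; (1,4):dx=-8,dy=-11->C; (1,5):dx=-10,dy=+2->D
  (1,6):dx=-2,dy=-9->C; (1,7):dx=-1,dy=-3->C; (1,8):dx=-7,dy=-6->C; (1,9):dx=-11,dy=+3->D
  (2,3):dx=-3,dy=+8->D; (2,4):dx=+1,dy=+2->C; (2,5):dx=-1,dy=+15->D; (2,6):dx=+7,dy=+4->C
  (2,7):dx=+8,dy=+10->C; (2,8):dx=+2,dy=+7->C; (2,9):dx=-2,dy=+16->D; (3,4):dx=+4,dy=-6->D
  (3,5):dx=+2,dy=+7->C; (3,6):dx=+10,dy=-4->D; (3,7):dx=+11,dy=+2->C; (3,8):dx=+5,dy=-1->D
  (3,9):dx=+1,dy=+8->C; (4,5):dx=-2,dy=+13->D; (4,6):dx=+6,dy=+2->C; (4,7):dx=+7,dy=+8->C
  (4,8):dx=+1,dy=+5->C; (4,9):dx=-3,dy=+14->D; (5,6):dx=+8,dy=-11->D; (5,7):dx=+9,dy=-5->D
  (5,8):dx=+3,dy=-8->D; (5,9):dx=-1,dy=+1->D; (6,7):dx=+1,dy=+6->C; (6,8):dx=-5,dy=+3->D
  (6,9):dx=-9,dy=+12->D; (7,8):dx=-6,dy=-3->C; (7,9):dx=-10,dy=+6->D; (8,9):dx=-4,dy=+9->D
Step 2: C = 18, D = 18, total pairs = 36.
Step 3: tau = (C - D)/(n(n-1)/2) = (18 - 18)/36 = 0.000000.
Step 4: Exact two-sided p-value (enumerate n! = 362880 permutations of y under H0): p = 1.000000.
Step 5: alpha = 0.1. fail to reject H0.

tau_b = 0.0000 (C=18, D=18), p = 1.000000, fail to reject H0.


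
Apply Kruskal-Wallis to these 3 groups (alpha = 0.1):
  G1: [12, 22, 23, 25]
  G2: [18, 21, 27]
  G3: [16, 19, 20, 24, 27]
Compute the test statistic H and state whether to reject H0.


Step 1: Combine all N = 12 observations and assign midranks.
sorted (value, group, rank): (12,G1,1), (16,G3,2), (18,G2,3), (19,G3,4), (20,G3,5), (21,G2,6), (22,G1,7), (23,G1,8), (24,G3,9), (25,G1,10), (27,G2,11.5), (27,G3,11.5)
Step 2: Sum ranks within each group.
R_1 = 26 (n_1 = 4)
R_2 = 20.5 (n_2 = 3)
R_3 = 31.5 (n_3 = 5)
Step 3: H = 12/(N(N+1)) * sum(R_i^2/n_i) - 3(N+1)
     = 12/(12*13) * (26^2/4 + 20.5^2/3 + 31.5^2/5) - 3*13
     = 0.076923 * 507.533 - 39
     = 0.041026.
Step 4: Ties present; correction factor C = 1 - 6/(12^3 - 12) = 0.996503. Corrected H = 0.041026 / 0.996503 = 0.041170.
Step 5: Under H0, H ~ chi^2(2); p-value = 0.979626.
Step 6: alpha = 0.1. fail to reject H0.

H = 0.0412, df = 2, p = 0.979626, fail to reject H0.


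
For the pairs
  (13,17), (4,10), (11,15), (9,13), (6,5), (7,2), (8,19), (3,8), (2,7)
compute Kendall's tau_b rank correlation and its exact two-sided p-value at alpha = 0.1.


Step 1: Enumerate the 36 unordered pairs (i,j) with i<j and classify each by sign(x_j-x_i) * sign(y_j-y_i).
  (1,2):dx=-9,dy=-7->C; (1,3):dx=-2,dy=-2->C; (1,4):dx=-4,dy=-4->C; (1,5):dx=-7,dy=-12->C
  (1,6):dx=-6,dy=-15->C; (1,7):dx=-5,dy=+2->D; (1,8):dx=-10,dy=-9->C; (1,9):dx=-11,dy=-10->C
  (2,3):dx=+7,dy=+5->C; (2,4):dx=+5,dy=+3->C; (2,5):dx=+2,dy=-5->D; (2,6):dx=+3,dy=-8->D
  (2,7):dx=+4,dy=+9->C; (2,8):dx=-1,dy=-2->C; (2,9):dx=-2,dy=-3->C; (3,4):dx=-2,dy=-2->C
  (3,5):dx=-5,dy=-10->C; (3,6):dx=-4,dy=-13->C; (3,7):dx=-3,dy=+4->D; (3,8):dx=-8,dy=-7->C
  (3,9):dx=-9,dy=-8->C; (4,5):dx=-3,dy=-8->C; (4,6):dx=-2,dy=-11->C; (4,7):dx=-1,dy=+6->D
  (4,8):dx=-6,dy=-5->C; (4,9):dx=-7,dy=-6->C; (5,6):dx=+1,dy=-3->D; (5,7):dx=+2,dy=+14->C
  (5,8):dx=-3,dy=+3->D; (5,9):dx=-4,dy=+2->D; (6,7):dx=+1,dy=+17->C; (6,8):dx=-4,dy=+6->D
  (6,9):dx=-5,dy=+5->D; (7,8):dx=-5,dy=-11->C; (7,9):dx=-6,dy=-12->C; (8,9):dx=-1,dy=-1->C
Step 2: C = 26, D = 10, total pairs = 36.
Step 3: tau = (C - D)/(n(n-1)/2) = (26 - 10)/36 = 0.444444.
Step 4: Exact two-sided p-value (enumerate n! = 362880 permutations of y under H0): p = 0.119439.
Step 5: alpha = 0.1. fail to reject H0.

tau_b = 0.4444 (C=26, D=10), p = 0.119439, fail to reject H0.


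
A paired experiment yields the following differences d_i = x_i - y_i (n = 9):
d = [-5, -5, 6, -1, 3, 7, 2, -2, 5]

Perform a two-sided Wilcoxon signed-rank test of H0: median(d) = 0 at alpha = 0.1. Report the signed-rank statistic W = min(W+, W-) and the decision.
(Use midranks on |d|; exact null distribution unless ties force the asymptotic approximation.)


Step 1: Drop any zero differences (none here) and take |d_i|.
|d| = [5, 5, 6, 1, 3, 7, 2, 2, 5]
Step 2: Midrank |d_i| (ties get averaged ranks).
ranks: |5|->6, |5|->6, |6|->8, |1|->1, |3|->4, |7|->9, |2|->2.5, |2|->2.5, |5|->6
Step 3: Attach original signs; sum ranks with positive sign and with negative sign.
W+ = 8 + 4 + 9 + 2.5 + 6 = 29.5
W- = 6 + 6 + 1 + 2.5 = 15.5
(Check: W+ + W- = 45 should equal n(n+1)/2 = 45.)
Step 4: Test statistic W = min(W+, W-) = 15.5.
Step 5: Ties in |d|, so use the tie-corrected normal approximation.
        E[W] = n(n+1)/4 = 9*10/4 = 22.5.
        Tie groups: |d|=2 (t=2), |d|=5 (t=3); sum(t^3 - t) = 30.
        Var[W] = n(n+1)(2n+1)/24 - sum(t^3-t)/48 = 1710/24 - 30/48 = 70.625.
        z = (W - E[W]) / sqrt(Var[W]) = (15.5 - 22.5) / 8.4039 = -0.8329.
        Two-sided p = 2*Phi(z) = 0.404873.
Step 6: alpha = 0.1. fail to reject H0.

W+ = 29.5, W- = 15.5, W = min = 15.5, p = 0.404873, fail to reject H0.


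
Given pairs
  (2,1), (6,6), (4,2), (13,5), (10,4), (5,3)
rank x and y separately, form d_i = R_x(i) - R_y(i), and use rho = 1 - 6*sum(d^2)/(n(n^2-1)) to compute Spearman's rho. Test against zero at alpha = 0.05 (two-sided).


Step 1: Rank x and y separately (midranks; no ties here).
rank(x): 2->1, 6->4, 4->2, 13->6, 10->5, 5->3
rank(y): 1->1, 6->6, 2->2, 5->5, 4->4, 3->3
Step 2: d_i = R_x(i) - R_y(i); compute d_i^2.
  (1-1)^2=0, (4-6)^2=4, (2-2)^2=0, (6-5)^2=1, (5-4)^2=1, (3-3)^2=0
sum(d^2) = 6.
Step 3: rho = 1 - 6*6 / (6*(6^2 - 1)) = 1 - 36/210 = 0.828571.
Step 4: Under H0, t = rho * sqrt((n-2)/(1-rho^2)) = 2.9598 ~ t(4).
Step 5: Two-sided p-value from the t-distribution with 4 df = 0.041563.
Step 6: alpha = 0.05. reject H0.

rho = 0.8286, p = 0.041563, reject H0 at alpha = 0.05.


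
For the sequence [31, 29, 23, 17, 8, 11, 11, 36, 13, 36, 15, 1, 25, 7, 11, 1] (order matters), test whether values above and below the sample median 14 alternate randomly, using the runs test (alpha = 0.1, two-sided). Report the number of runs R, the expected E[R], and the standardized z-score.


Step 1: Compute median = 14; label A = above, B = below.
Labels in order: AAAABBBABAABABBB  (n_A = 8, n_B = 8)
Step 2: Count runs R = 8.
Step 3: Under H0 (random ordering), E[R] = 2*n_A*n_B/(n_A+n_B) + 1 = 2*8*8/16 + 1 = 9.0000.
        Var[R] = 2*n_A*n_B*(2*n_A*n_B - n_A - n_B) / ((n_A+n_B)^2 * (n_A+n_B-1)) = 14336/3840 = 3.7333.
        SD[R] = 1.9322.
Step 4: Continuity-corrected z = (R + 0.5 - E[R]) / SD[R] = (8 + 0.5 - 9.0000) / 1.9322 = -0.2588.
Step 5: Two-sided p-value via normal approximation = 2*(1 - Phi(|z|)) = 0.795809.
Step 6: alpha = 0.1. fail to reject H0.

R = 8, z = -0.2588, p = 0.795809, fail to reject H0.
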